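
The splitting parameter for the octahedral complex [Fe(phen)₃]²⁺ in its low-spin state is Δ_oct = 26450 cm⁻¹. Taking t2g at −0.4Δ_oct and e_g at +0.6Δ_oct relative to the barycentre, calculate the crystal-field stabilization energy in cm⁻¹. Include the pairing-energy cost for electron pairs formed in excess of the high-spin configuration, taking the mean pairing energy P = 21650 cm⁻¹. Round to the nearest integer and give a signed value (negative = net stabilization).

phen is neutral, so the +2 overall charge sits on Fe: oxidation state +2.
Group 8 minus oxidation state +2 gives a d⁶ configuration for Fe²⁺.
Configuration: t2g^6 e_g^0.
Orbital CFSE = 6(-0.4) + 0(0.6) = -2.4Δ_oct = -2.4 × 26450 = -63480 cm⁻¹.
High-spin d⁶ would be t2g^4 e_g^2 with 1 pair; low-spin has 3, so 2 excess pairs cost +2P = +43300 cm⁻¹.
Combining: -63480 + 43300 = -20180 cm⁻¹.

-20180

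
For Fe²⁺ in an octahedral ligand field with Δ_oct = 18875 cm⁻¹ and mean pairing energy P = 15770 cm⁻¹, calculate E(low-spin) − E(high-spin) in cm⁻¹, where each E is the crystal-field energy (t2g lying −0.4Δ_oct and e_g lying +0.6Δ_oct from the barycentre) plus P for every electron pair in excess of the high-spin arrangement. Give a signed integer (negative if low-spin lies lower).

Group 8 minus oxidation state +2 gives a d⁶ configuration for Fe²⁺.
High-spin: t2g^4 e_g^2, CFSE = -0.4Δ_oct = -7550 cm⁻¹.
Low-spin t2g^6 e_g^0 gives -2.4Δ_oct = -45300 cm⁻¹, but forming 2 extra pairs costs 2P = 31540 cm⁻¹, so E(LS) = -45300 + 31540 = -13760 cm⁻¹.
The difference is -13760 − (-7550) = -6210 cm⁻¹, so low-spin lies lower.

-6210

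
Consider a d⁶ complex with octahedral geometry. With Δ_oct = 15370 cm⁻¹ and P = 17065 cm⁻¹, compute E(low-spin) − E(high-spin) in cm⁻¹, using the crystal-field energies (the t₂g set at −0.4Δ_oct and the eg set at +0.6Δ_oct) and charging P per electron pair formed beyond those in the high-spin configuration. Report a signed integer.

High-spin: t₂g⁴ eg², CFSE = -0.4Δ_oct = -6148 cm⁻¹.
For low-spin the configuration is t₂g⁶ eg⁰: orbital energy -2.4 × 15370 = -36888 cm⁻¹, and 2 additional pairs relative to high-spin add 34130 cm⁻¹, giving -2758 cm⁻¹.
The difference is -2758 − (-6148) = 3390 cm⁻¹, so high-spin lies lower.

3390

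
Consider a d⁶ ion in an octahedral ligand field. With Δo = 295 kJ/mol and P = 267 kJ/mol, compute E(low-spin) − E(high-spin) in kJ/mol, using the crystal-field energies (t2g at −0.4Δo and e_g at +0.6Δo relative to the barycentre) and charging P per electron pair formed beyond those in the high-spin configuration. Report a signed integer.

In the high-spin limit (t2g^4 e_g^2) the orbital term is -0.4Δo = -118 kJ/mol, with no excess pairing.
For low-spin the configuration is t2g^6 e_g^0: orbital energy -2.4 × 295 = -708 kJ/mol, and 2 additional pairs relative to high-spin add 534 kJ/mol, giving -174 kJ/mol.
Thus E(LS) − E(HS) = -56 kJ/mol.

-56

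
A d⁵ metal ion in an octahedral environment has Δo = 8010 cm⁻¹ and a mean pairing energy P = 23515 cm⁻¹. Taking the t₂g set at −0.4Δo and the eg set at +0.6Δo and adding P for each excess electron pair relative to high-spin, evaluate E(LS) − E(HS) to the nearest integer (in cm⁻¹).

31010

High-spin: t₂g³ eg², CFSE = 0.0Δo = 0 cm⁻¹.
For low-spin the configuration is t₂g⁵ eg⁰: orbital energy -2.0 × 8010 = -16020 cm⁻¹, and 2 additional pairs relative to high-spin add 47030 cm⁻¹, giving 31010 cm⁻¹.
The difference is 31010 − (0) = 31010 cm⁻¹, so high-spin lies lower.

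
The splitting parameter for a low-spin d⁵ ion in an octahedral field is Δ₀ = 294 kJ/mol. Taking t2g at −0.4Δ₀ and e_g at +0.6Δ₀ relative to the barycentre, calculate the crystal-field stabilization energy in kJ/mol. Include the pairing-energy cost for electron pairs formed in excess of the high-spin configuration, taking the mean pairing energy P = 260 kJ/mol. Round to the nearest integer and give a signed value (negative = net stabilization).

-68

Electron filling gives t2g^5 e_g^0.
The orbital stabilization is -2.0Δ₀ = -2.0 × 294 = -588 kJ/mol.
Relative to high-spin t2g^3 e_g^2 (0 paired), the low-spin configuration has 2 additional pairs, contributing +2 × 260 = +520 kJ/mol.
Net CFSE = -588 + 520 = -68 kJ/mol.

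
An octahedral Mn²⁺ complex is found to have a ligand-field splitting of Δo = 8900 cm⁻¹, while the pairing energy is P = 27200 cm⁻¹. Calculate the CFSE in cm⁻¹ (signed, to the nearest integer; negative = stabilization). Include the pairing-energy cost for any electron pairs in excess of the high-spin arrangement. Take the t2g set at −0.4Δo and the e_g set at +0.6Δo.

Mn sits in group 7; removing 2 electrons leaves Mn²⁺ with 7 − 2 = 5 d electrons.
Since Δo = 8900 cm⁻¹ < P = 27200 cm⁻¹, the complex adopts the high-spin configuration.
Configuration: t2g^3 e_g^2.
Orbital CFSE = 0.0Δo = 0.0 × 8900 = 0 cm⁻¹.
High-spin has no excess pairs, so no pairing correction applies.

0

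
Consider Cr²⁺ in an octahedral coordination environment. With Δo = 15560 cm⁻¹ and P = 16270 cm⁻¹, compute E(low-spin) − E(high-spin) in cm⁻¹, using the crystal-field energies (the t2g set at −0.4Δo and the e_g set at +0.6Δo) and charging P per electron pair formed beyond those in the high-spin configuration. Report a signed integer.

Group 6 minus oxidation state +2 gives a d⁴ configuration for Cr²⁺.
High-spin: t2g^3 e_g^1, CFSE = -0.6Δo = -9336 cm⁻¹.
For low-spin the configuration is t2g^4 e_g^0: orbital energy -1.6 × 15560 = -24896 cm⁻¹, and 1 additional pair relative to high-spin adds 16270 cm⁻¹, giving -8626 cm⁻¹.
E(LS) − E(HS) = -8626 − (-9336) = 710 cm⁻¹.

710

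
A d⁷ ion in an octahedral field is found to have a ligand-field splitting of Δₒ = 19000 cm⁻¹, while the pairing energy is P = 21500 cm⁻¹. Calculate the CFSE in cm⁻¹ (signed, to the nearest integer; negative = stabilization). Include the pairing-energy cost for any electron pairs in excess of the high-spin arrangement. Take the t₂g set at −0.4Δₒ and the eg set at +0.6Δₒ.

Δₒ < P, so pairing is avoided: the ground state is high-spin.
Configuration: t₂g⁵ eg².
Orbital CFSE = -0.8Δₒ = -0.8 × 19000 = -15200 cm⁻¹.
High-spin has no excess pairs, so no pairing correction applies.

-15200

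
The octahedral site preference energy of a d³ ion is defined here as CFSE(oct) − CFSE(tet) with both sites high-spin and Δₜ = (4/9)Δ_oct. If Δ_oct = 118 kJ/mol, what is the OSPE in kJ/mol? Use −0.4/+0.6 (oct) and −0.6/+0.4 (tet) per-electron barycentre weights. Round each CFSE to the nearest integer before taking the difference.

Octahedral (high-spin): t2g^3 e_g^0, CFSE = 3(−0.4) + 0(+0.6) = -1.2Δ_oct = -1.2 × 118 = -142 kJ/mol.
Tetrahedral e^2 t2^1 gives -0.8Δₜ = -0.8 × (4/9) × 118 = -42 kJ/mol.
Subtracting, OSPE = -142 − (-42) = -100 kJ/mol.

-100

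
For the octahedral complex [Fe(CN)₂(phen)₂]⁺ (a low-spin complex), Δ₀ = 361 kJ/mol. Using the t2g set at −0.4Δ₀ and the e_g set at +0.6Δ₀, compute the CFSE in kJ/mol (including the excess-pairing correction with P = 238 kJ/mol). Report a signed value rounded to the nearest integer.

-246

Ligand charges: 2×(-1) from CN⁻ and 2×(+0) from phen sum to -2; with overall charge +1, Fe is +3.
Fe³⁺: group 8, so d-count = 8 − 3 = 5.
Configuration: t2g^5 e_g^0.
The orbital stabilization is -2.0Δ₀ = -2.0 × 361 = -722 kJ/mol.
Pairing penalty: 2 pairs vs 0 in the high-spin reference → 2 extra × P = 476 kJ/mol.
Overall CFSE = -722 + 476 = -246 kJ/mol.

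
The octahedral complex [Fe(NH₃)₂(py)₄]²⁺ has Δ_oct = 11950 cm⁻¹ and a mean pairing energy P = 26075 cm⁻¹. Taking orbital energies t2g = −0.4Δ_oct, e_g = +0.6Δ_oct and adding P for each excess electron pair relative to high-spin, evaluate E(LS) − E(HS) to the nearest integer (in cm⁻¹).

Ligand charges: 2×(+0) from NH₃ and 4×(+0) from py sum to +0; with overall charge +2, Fe is +2.
Fe is in group 8, so Fe²⁺ is d⁶ (8 − 2 = 6).
High-spin d⁶ fills as t2g^4 e_g^2 with CFSE 4(−0.4) + 2(+0.6) = -0.4Δ_oct = -4780 cm⁻¹.
For low-spin the configuration is t2g^6 e_g^0: orbital energy -2.4 × 11950 = -28680 cm⁻¹, and 2 additional pairs relative to high-spin add 52150 cm⁻¹, giving 23470 cm⁻¹.
The difference is 23470 − (-4780) = 28250 cm⁻¹, so high-spin lies lower.

28250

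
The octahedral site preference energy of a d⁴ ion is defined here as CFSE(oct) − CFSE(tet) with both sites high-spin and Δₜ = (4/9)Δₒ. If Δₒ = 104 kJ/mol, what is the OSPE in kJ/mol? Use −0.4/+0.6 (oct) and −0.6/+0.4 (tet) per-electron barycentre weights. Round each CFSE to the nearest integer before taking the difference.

-44

In an octahedral site d⁴ (HS) is t2g^3 e_g^1, giving CFSE(oct) = -0.6Δₒ = -62 kJ/mol.
Tetrahedral e^2 t2^2 gives -0.4Δₜ = -0.4 × (4/9) × 104 = -18 kJ/mol.
OSPE = -62 − (-18) = -44 kJ/mol.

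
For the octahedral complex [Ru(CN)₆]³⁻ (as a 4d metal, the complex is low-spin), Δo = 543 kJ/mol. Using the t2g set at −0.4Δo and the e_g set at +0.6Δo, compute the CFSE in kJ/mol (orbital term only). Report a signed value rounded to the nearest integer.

Each CN⁻ contributes -1; 6 × (-1) = -6. With overall charge -3, Ru is in the +3 oxidation state.
Ru³⁺: group 8, so d-count = 8 − 3 = 5.
Configuration: t2g^5 e_g^0.
CFSE(orbital) = 5×(-0.4Δo) + 0×(0.6Δo) = -2.0Δo; with Δo = 543 kJ/mol that is -1086 kJ/mol.

-1086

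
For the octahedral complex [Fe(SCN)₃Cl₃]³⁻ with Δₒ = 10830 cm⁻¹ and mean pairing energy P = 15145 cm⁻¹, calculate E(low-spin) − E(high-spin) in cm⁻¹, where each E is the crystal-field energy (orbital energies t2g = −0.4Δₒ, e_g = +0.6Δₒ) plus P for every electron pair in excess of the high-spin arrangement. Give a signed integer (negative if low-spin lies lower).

Ligand charges: 3×(-1) from SCN⁻ and 3×(-1) from Cl⁻ sum to -6; with overall charge -3, Fe is +3.
Fe sits in group 8; removing 3 electrons leaves Fe³⁺ with 8 − 3 = 5 d electrons.
In the high-spin limit (t2g^3 e_g^2) the orbital term is 0.0Δₒ = 0 cm⁻¹, with no excess pairing.
Low-spin t2g^5 e_g^0 gives -2.0Δₒ = -21660 cm⁻¹, but forming 2 extra pairs costs 2P = 30290 cm⁻¹, so E(LS) = -21660 + 30290 = 8630 cm⁻¹.
Thus E(LS) − E(HS) = 8630 cm⁻¹.

8630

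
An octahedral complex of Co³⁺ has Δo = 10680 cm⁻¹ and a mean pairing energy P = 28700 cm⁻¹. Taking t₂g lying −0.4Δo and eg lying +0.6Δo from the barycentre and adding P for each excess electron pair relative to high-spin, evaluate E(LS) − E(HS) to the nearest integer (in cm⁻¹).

Co³⁺: group 9, so d-count = 9 − 3 = 6.
In the high-spin limit (t₂g⁴ eg²) the orbital term is -0.4Δo = -4272 cm⁻¹, with no excess pairing.
Low-spin t₂g⁶ eg⁰ gives -2.4Δo = -25632 cm⁻¹, but forming 2 extra pairs costs 2P = 57400 cm⁻¹, so E(LS) = -25632 + 57400 = 31768 cm⁻¹.
E(LS) − E(HS) = 31768 − (-4272) = 36040 cm⁻¹.

36040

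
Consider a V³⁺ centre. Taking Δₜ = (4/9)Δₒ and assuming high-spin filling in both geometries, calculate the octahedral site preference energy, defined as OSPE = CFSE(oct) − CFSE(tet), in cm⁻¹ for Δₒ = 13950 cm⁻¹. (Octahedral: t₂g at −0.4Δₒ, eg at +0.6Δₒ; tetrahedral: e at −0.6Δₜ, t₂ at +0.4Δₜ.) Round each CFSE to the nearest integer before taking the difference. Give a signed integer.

-3720

V sits in group 5; removing 3 electrons leaves V³⁺ with 5 − 3 = 2 d electrons.
Octahedral high-spin t₂g² eg⁰: CFSE = -0.8 × 13950 = -11160 cm⁻¹.
Tetrahedral: e² t₂⁰, CFSE = 2(−0.6) + 0(+0.4) = -1.2Δₜ = -1.2 × (4/9) × 13950 = -7440 cm⁻¹.
Subtracting, OSPE = -11160 − (-7440) = -3720 cm⁻¹.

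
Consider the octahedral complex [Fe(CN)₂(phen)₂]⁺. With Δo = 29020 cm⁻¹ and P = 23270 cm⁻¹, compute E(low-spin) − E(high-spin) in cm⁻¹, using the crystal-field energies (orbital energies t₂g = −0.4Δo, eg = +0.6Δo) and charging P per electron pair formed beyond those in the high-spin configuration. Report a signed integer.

Ligand charges: 2×(-1) from CN⁻ and 2×(+0) from phen sum to -2; with overall charge +1, Fe is +3.
Fe sits in group 8; removing 3 electrons leaves Fe³⁺ with 8 − 3 = 5 d electrons.
High-spin: t₂g³ eg², CFSE = 0.0Δo = 0 cm⁻¹.
For low-spin the configuration is t₂g⁵ eg⁰: orbital energy -2.0 × 29020 = -58040 cm⁻¹, and 2 additional pairs relative to high-spin add 46540 cm⁻¹, giving -11500 cm⁻¹.
E(LS) − E(HS) = -11500 − (0) = -11500 cm⁻¹.

-11500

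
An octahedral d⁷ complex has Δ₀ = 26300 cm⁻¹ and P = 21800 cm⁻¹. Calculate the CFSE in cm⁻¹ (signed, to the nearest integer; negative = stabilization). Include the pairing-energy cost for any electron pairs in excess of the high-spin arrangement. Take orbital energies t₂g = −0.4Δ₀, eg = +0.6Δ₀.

-25540

With Δ₀ > P the complex is low-spin.
Filling d⁷ accordingly: t₂g⁶ eg¹.
Orbital CFSE = -1.8Δ₀ = -1.8 × 26300 = -47340 cm⁻¹.
Excess pairs vs high-spin: 3 − 2 = 1; pairing cost = +21800 cm⁻¹.
Net CFSE = -47340 + 21800 = -25540 cm⁻¹.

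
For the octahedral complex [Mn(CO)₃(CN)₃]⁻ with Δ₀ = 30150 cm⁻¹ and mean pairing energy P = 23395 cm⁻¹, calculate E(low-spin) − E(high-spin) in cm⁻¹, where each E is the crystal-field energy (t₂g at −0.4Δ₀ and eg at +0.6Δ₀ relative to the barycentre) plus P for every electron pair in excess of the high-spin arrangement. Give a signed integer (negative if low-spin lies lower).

Ligand charges: 3×(+0) from CO and 3×(-1) from CN⁻ sum to -3; with overall charge -1, Mn is +2.
Group 7 minus oxidation state +2 gives a d⁵ configuration for Mn²⁺.
High-spin d⁵ fills as t₂g³ eg² with CFSE 3(−0.4) + 2(+0.6) = 0.0Δ₀ = 0 cm⁻¹.
For low-spin the configuration is t₂g⁵ eg⁰: orbital energy -2.0 × 30150 = -60300 cm⁻¹, and 2 additional pairs relative to high-spin add 46790 cm⁻¹, giving -13510 cm⁻¹.
E(LS) − E(HS) = -13510 − (0) = -13510 cm⁻¹.

-13510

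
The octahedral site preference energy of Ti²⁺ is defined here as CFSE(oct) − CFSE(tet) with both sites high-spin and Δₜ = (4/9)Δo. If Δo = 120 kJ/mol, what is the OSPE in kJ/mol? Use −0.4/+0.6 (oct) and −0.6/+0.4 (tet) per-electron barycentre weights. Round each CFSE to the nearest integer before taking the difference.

-32

Ti²⁺: group 4, so d-count = 4 − 2 = 2.
In an octahedral site d² (HS) is t₂g² eg⁰, giving CFSE(oct) = -0.8Δo = -96 kJ/mol.
In a tetrahedral site the filling is e² t₂⁰: CFSE(tet) = -1.2Δₜ = -1.2 × (4/9)(120) = -64 kJ/mol.
Subtracting, OSPE = -96 − (-64) = -32 kJ/mol.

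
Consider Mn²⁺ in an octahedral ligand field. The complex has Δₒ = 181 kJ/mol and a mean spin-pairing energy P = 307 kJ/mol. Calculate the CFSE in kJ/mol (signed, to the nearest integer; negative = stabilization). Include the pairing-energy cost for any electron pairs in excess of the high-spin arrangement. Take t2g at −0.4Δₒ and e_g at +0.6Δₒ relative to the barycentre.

Mn sits in group 7; removing 2 electrons leaves Mn²⁺ with 7 − 2 = 5 d electrons.
With Δₒ < P the complex is high-spin.
Configuration: t2g^3 e_g^2.
Orbital CFSE = 0.0Δₒ = 0.0 × 181 = 0 kJ/mol.
High-spin has no excess pairs, so no pairing correction applies.

0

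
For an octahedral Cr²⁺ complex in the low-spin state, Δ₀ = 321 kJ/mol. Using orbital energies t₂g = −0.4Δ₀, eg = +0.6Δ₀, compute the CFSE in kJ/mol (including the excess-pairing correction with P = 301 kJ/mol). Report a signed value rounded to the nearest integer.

-213

Group 6 minus oxidation state +2 gives a d⁴ configuration for Cr²⁺.
The d⁴ electrons fill as t₂g⁴ eg⁰.
CFSE(orbital) = 4×(-0.4Δ₀) + 0×(0.6Δ₀) = -1.6Δ₀; with Δ₀ = 321 kJ/mol that is -514 kJ/mol.
Pairing penalty: 1 pair vs 0 in the high-spin reference → 1 extra × P = 301 kJ/mol.
Overall CFSE = -514 + 301 = -213 kJ/mol.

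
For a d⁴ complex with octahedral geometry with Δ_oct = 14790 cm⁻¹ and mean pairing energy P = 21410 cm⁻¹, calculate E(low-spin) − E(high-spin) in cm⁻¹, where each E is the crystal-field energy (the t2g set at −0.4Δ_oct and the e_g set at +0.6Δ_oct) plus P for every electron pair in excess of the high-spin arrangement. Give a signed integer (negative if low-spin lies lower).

6620

High-spin d⁴ fills as t2g^3 e_g^1 with CFSE 3(−0.4) + 1(+0.6) = -0.6Δ_oct = -8874 cm⁻¹.
Low-spin: t2g^4 e_g^0, orbital CFSE = -1.6Δ_oct = -23664 cm⁻¹; plus 1 excess pair × P = +21410 cm⁻¹; total -2254 cm⁻¹.
E(LS) − E(HS) = -2254 − (-8874) = 6620 cm⁻¹.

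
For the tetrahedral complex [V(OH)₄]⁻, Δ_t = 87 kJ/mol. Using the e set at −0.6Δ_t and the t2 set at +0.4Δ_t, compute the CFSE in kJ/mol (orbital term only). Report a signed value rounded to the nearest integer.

Each OH⁻ contributes -1; 4 × (-1) = -4. With overall charge -1, V is in the +3 oxidation state.
V is in group 5, so V³⁺ is d² (5 − 3 = 2).
With tetrahedral geometry the complex is necessarily high-spin.
Configuration: e^2 t2^0.
CFSE(orbital) = 2×(-0.6Δ_t) + 0×(0.4Δ_t) = -1.2Δ_t; with Δ_t = 87 kJ/mol that is -104 kJ/mol.

-104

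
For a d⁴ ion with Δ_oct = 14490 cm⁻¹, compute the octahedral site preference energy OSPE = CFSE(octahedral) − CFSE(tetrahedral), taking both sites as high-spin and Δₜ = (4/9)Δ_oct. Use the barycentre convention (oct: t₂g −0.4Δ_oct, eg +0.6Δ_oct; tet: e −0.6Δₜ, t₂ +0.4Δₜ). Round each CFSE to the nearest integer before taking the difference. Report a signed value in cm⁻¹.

Octahedral (high-spin): t₂g³ eg¹, CFSE = 3(−0.4) + 1(+0.6) = -0.6Δ_oct = -0.6 × 14490 = -8694 cm⁻¹.
In a tetrahedral site the filling is e² t₂²: CFSE(tet) = -0.4Δₜ = -0.4 × (4/9)(14490) = -2576 cm⁻¹.
OSPE = CFSE(oct) − CFSE(tet) = -8694 − (-2576) = -6118 cm⁻¹.

-6118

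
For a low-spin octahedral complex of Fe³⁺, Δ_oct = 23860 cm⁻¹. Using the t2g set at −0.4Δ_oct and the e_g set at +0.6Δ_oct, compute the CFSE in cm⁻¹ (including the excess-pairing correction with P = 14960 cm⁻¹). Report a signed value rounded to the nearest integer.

Fe sits in group 8; removing 3 electrons leaves Fe³⁺ with 8 − 3 = 5 d electrons.
Configuration: t2g^5 e_g^0.
CFSE(orbital) = 5×(-0.4Δ_oct) + 0×(0.6Δ_oct) = -2.0Δ_oct; with Δ_oct = 23860 cm⁻¹ that is -47720 cm⁻¹.
High-spin d⁵ would be t2g^3 e_g^2 with 0 pairs; low-spin has 2, so 2 excess pairs cost +2P = +29920 cm⁻¹.
Overall CFSE = -47720 + 29920 = -17800 cm⁻¹.

-17800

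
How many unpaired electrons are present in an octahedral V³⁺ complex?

2

Group 5 minus oxidation state +3 gives a d² configuration for V³⁺.
Configuration: t2g^2 e_g^0, giving 2 unpaired electrons.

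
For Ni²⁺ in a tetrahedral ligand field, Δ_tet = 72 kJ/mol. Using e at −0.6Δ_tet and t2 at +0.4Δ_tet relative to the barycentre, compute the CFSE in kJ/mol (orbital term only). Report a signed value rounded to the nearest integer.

-58

Ni is in group 10, so Ni²⁺ is d⁸ (10 − 2 = 8).
Tetrahedral fields are weak (Δₜ ≈ 4/9 Δₒ), so electrons fill high-spin.
Electron filling gives e^4 t2^4.
CFSE(orbital) = 4×(-0.6Δ_tet) + 4×(0.4Δ_tet) = -0.8Δ_tet; with Δ_tet = 72 kJ/mol that is -58 kJ/mol.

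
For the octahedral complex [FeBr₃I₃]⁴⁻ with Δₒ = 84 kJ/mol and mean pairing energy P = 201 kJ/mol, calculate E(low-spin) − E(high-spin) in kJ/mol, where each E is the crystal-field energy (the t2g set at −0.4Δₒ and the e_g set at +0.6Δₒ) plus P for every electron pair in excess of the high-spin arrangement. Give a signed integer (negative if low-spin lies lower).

234

Ligand charges: 3×(-1) from Br⁻ and 3×(-1) from I⁻ sum to -6; with overall charge -4, Fe is +2.
Fe sits in group 8; removing 2 electrons leaves Fe²⁺ with 8 − 2 = 6 d electrons.
In the high-spin limit (t2g^4 e_g^2) the orbital term is -0.4Δₒ = -34 kJ/mol, with no excess pairing.
Low-spin t2g^6 e_g^0 gives -2.4Δₒ = -202 kJ/mol, but forming 2 extra pairs costs 2P = 402 kJ/mol, so E(LS) = -202 + 402 = 200 kJ/mol.
The difference is 200 − (-34) = 234 kJ/mol, so high-spin lies lower.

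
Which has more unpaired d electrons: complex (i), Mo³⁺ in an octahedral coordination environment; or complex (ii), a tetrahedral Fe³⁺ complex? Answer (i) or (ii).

(i): Group 6 minus oxidation state +3 gives a d³ configuration for Mo³⁺; t2g^3 e_g^0 → 3 unpaired.
(ii): Fe is in group 8, so Fe³⁺ is d⁵ (8 − 3 = 5); With tetrahedral geometry the complex is necessarily high-spin; e^2 t2^3 → 5 unpaired.
So (ii) has more unpaired electrons.

(ii)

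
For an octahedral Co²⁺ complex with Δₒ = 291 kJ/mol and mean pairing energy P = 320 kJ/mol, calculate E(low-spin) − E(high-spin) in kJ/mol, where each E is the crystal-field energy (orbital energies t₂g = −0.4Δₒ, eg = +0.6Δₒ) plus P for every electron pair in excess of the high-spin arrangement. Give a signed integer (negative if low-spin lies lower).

29

Co²⁺: group 9, so d-count = 9 − 2 = 7.
High-spin d⁷ fills as t₂g⁵ eg² with CFSE 5(−0.4) + 2(+0.6) = -0.8Δₒ = -233 kJ/mol.
Low-spin: t₂g⁶ eg¹, orbital CFSE = -1.8Δₒ = -524 kJ/mol; plus 1 excess pair × P = +320 kJ/mol; total -204 kJ/mol.
E(LS) − E(HS) = -204 − (-233) = 29 kJ/mol.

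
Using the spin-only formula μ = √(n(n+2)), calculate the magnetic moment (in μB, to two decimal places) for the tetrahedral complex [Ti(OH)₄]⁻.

Each OH⁻ contributes -1; 4 × (-1) = -4. With overall charge -1, Ti is in the +3 oxidation state.
Ti is in group 4, so Ti³⁺ is d¹ (4 − 3 = 1).
Tetrahedral fields are weak (Δₜ ≈ 4/9 Δₒ), so electrons fill high-spin.
Configuration: e¹ t₂⁰ → 1 unpaired electron.
μ(spin-only) = √[1(1+2)] = √3 ≈ 1.73 μB.

1.73 μB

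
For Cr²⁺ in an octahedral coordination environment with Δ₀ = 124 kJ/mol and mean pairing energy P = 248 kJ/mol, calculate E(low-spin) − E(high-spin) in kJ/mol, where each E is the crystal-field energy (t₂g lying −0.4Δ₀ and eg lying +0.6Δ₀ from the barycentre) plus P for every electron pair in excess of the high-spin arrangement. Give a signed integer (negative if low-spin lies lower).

124

Group 6 minus oxidation state +2 gives a d⁴ configuration for Cr²⁺.
In the high-spin limit (t₂g³ eg¹) the orbital term is -0.6Δ₀ = -74 kJ/mol, with no excess pairing.
Low-spin t₂g⁴ eg⁰ gives -1.6Δ₀ = -198 kJ/mol, but forming 1 extra pair costs 1P = 248 kJ/mol, so E(LS) = -198 + 248 = 50 kJ/mol.
E(LS) − E(HS) = 50 − (-74) = 124 kJ/mol.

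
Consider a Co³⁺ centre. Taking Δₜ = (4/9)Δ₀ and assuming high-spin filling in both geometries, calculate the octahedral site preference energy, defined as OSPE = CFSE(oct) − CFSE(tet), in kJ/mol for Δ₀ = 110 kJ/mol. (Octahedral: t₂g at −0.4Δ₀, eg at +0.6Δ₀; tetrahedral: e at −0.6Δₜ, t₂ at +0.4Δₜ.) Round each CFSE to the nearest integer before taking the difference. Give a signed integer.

Co is in group 9, so Co³⁺ is d⁶ (9 − 3 = 6).
Octahedral high-spin t₂g⁴ eg²: CFSE = -0.4 × 110 = -44 kJ/mol.
In a tetrahedral site the filling is e³ t₂³: CFSE(tet) = -0.6Δₜ = -0.6 × (4/9)(110) = -29 kJ/mol.
OSPE = CFSE(oct) − CFSE(tet) = -44 − (-29) = -15 kJ/mol.

-15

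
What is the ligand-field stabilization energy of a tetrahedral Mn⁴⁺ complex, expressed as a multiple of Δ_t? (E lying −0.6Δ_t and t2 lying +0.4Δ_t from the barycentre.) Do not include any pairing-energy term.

Mn is in group 7, so Mn⁴⁺ is d³ (7 − 4 = 3).
With tetrahedral geometry the complex is necessarily high-spin.
Configuration: e^2 t2^1.
CFSE = 2(-0.6Δ_t) + 1(0.4Δ_t) = -1.2Δ_t + 0.4Δ_t = -0.8Δ_t.

-0.8 Δ_t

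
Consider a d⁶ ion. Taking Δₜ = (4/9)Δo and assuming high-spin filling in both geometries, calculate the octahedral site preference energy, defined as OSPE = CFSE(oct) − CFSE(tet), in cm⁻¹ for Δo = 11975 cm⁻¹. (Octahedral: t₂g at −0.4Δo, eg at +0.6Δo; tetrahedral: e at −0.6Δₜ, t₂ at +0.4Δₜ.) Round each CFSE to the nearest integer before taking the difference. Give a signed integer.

-1597

Octahedral high-spin t2g^4 e_g^2: CFSE = -0.4 × 11975 = -4790 cm⁻¹.
Tetrahedral e^3 t2^3 gives -0.6Δₜ = -0.6 × (4/9) × 11975 = -3193 cm⁻¹.
OSPE = CFSE(oct) − CFSE(tet) = -4790 − (-3193) = -1597 cm⁻¹.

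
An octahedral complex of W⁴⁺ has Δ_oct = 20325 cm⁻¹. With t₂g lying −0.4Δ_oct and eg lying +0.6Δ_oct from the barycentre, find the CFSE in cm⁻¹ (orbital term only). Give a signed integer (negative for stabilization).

-16260

Group 6 minus oxidation state +4 gives a d² configuration for W⁴⁺.
For octahedral d² the high- and low-spin configurations coincide.
Configuration: t₂g² eg⁰.
Orbital CFSE = 2(-0.4) + 0(0.6) = -0.8Δ_oct = -0.8 × 20325 = -16260 cm⁻¹.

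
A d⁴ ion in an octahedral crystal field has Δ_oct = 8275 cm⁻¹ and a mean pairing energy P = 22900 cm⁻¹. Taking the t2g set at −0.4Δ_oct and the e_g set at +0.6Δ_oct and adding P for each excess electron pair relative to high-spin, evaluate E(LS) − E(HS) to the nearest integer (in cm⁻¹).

14625

High-spin d⁴ fills as t2g^3 e_g^1 with CFSE 3(−0.4) + 1(+0.6) = -0.6Δ_oct = -4965 cm⁻¹.
For low-spin the configuration is t2g^4 e_g^0: orbital energy -1.6 × 8275 = -13240 cm⁻¹, and 1 additional pair relative to high-spin adds 22900 cm⁻¹, giving 9660 cm⁻¹.
Thus E(LS) − E(HS) = 14625 cm⁻¹.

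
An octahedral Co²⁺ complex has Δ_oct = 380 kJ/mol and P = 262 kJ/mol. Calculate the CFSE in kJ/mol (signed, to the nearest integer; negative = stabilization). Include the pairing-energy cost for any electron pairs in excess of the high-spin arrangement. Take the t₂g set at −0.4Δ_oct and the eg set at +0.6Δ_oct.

-422

Group 9 minus oxidation state +2 gives a d⁷ configuration for Co²⁺.
Δ_oct > P, so pairing is preferred: the ground state is low-spin.
Configuration: t₂g⁶ eg¹.
Orbital CFSE = -1.8Δ_oct = -1.8 × 380 = -684 kJ/mol.
Excess pairs vs high-spin: 3 − 2 = 1; pairing cost = +262 kJ/mol.
Net CFSE = -684 + 262 = -422 kJ/mol.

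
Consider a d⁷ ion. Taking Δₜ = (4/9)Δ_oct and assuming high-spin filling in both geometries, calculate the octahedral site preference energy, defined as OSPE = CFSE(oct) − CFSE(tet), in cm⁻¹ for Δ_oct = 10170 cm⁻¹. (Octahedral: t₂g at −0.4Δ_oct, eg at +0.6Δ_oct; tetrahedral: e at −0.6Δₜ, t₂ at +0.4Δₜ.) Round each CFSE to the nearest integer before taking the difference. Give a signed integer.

In an octahedral site d⁷ (HS) is t2g^5 e_g^2, giving CFSE(oct) = -0.8Δ_oct = -8136 cm⁻¹.
Tetrahedral: e^4 t2^3, CFSE = 4(−0.6) + 3(+0.4) = -1.2Δₜ = -1.2 × (4/9) × 10170 = -5424 cm⁻¹.
OSPE = -8136 − (-5424) = -2712 cm⁻¹.

-2712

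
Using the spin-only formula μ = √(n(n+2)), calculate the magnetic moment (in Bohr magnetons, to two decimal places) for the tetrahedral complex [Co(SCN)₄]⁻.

Each SCN⁻ contributes -1; 4 × (-1) = -4. With overall charge -1, Co is in the +3 oxidation state.
Co sits in group 9; removing 3 electrons leaves Co³⁺ with 9 − 3 = 6 d electrons.
With tetrahedral geometry the complex is necessarily high-spin.
Configuration: e^3 t2^3 → 4 unpaired electrons.
μ(spin-only) = √[4(4+2)] = √24 ≈ 4.90 Bohr magnetons.

4.90 Bohr magnetons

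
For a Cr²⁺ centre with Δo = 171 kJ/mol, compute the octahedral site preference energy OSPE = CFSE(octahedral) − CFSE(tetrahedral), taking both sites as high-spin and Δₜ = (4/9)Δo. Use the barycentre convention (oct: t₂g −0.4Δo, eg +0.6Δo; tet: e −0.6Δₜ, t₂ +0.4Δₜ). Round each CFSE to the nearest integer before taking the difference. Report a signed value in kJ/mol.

Cr sits in group 6; removing 2 electrons leaves Cr²⁺ with 6 − 2 = 4 d electrons.
In an octahedral site d⁴ (HS) is t₂g³ eg¹, giving CFSE(oct) = -0.6Δo = -103 kJ/mol.
In a tetrahedral site the filling is e² t₂²: CFSE(tet) = -0.4Δₜ = -0.4 × (4/9)(171) = -30 kJ/mol.
OSPE = CFSE(oct) − CFSE(tet) = -103 − (-30) = -73 kJ/mol.

-73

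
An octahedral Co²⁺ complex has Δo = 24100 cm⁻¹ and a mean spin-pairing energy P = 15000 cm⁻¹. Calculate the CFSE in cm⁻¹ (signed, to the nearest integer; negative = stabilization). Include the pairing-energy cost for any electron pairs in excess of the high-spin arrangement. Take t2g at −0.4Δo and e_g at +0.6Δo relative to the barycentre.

Co sits in group 9; removing 2 electrons leaves Co²⁺ with 9 − 2 = 7 d electrons.
Since Δo = 24100 cm⁻¹ > P = 15000 cm⁻¹, the complex adopts the low-spin configuration.
Configuration: t2g^6 e_g^1.
Orbital CFSE = -1.8Δo = -1.8 × 24100 = -43380 cm⁻¹.
Excess pairs vs high-spin: 3 − 2 = 1; pairing cost = +15000 cm⁻¹.
Net CFSE = -43380 + 15000 = -28380 cm⁻¹.

-28380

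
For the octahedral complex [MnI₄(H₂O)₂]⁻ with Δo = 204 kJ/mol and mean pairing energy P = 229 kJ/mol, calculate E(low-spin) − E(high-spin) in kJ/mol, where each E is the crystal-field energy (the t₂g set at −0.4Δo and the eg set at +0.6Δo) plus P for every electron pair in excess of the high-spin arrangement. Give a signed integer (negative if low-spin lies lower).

25

Ligand charges: 4×(-1) from I⁻ and 2×(+0) from H₂O sum to -4; with overall charge -1, Mn is +3.
Group 7 minus oxidation state +3 gives a d⁴ configuration for Mn³⁺.
In the high-spin limit (t₂g³ eg¹) the orbital term is -0.6Δo = -122 kJ/mol, with no excess pairing.
Low-spin t₂g⁴ eg⁰ gives -1.6Δo = -326 kJ/mol, but forming 1 extra pair costs 1P = 229 kJ/mol, so E(LS) = -326 + 229 = -97 kJ/mol.
E(LS) − E(HS) = -97 − (-122) = 25 kJ/mol.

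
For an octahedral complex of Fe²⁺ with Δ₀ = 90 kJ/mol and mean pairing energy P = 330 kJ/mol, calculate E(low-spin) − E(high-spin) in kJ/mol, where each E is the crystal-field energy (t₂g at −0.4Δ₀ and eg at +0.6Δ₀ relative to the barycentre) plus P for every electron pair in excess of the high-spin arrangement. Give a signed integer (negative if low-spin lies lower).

Fe is in group 8, so Fe²⁺ is d⁶ (8 − 2 = 6).
High-spin: t₂g⁴ eg², CFSE = -0.4Δ₀ = -36 kJ/mol.
For low-spin the configuration is t₂g⁶ eg⁰: orbital energy -2.4 × 90 = -216 kJ/mol, and 2 additional pairs relative to high-spin add 660 kJ/mol, giving 444 kJ/mol.
The difference is 444 − (-36) = 480 kJ/mol, so high-spin lies lower.

480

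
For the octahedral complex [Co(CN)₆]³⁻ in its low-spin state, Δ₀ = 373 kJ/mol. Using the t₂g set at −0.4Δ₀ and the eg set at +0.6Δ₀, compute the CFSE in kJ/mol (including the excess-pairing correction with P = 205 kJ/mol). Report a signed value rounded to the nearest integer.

-485

Each CN⁻ contributes -1; 6 × (-1) = -6. With overall charge -3, Co is in the +3 oxidation state.
Co is in group 9, so Co³⁺ is d⁶ (9 − 3 = 6).
Electron filling gives t₂g⁶ eg⁰.
Orbital CFSE = 6(-0.4) + 0(0.6) = -2.4Δ₀ = -2.4 × 373 = -895 kJ/mol.
Pairing penalty: 3 pairs vs 1 in the high-spin reference → 2 extra × P = 410 kJ/mol.
Overall CFSE = -895 + 410 = -485 kJ/mol.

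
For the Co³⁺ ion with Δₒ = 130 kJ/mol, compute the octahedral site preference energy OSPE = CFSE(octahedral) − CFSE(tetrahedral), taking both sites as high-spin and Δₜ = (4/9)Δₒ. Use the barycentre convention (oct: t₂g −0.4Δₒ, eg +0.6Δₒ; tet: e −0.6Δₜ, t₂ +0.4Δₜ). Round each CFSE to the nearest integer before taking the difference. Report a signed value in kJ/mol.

Group 9 minus oxidation state +3 gives a d⁶ configuration for Co³⁺.
Octahedral (high-spin): t₂g⁴ eg², CFSE = 4(−0.4) + 2(+0.6) = -0.4Δₒ = -0.4 × 130 = -52 kJ/mol.
Tetrahedral e³ t₂³ gives -0.6Δₜ = -0.6 × (4/9) × 130 = -35 kJ/mol.
OSPE = CFSE(oct) − CFSE(tet) = -52 − (-35) = -17 kJ/mol.

-17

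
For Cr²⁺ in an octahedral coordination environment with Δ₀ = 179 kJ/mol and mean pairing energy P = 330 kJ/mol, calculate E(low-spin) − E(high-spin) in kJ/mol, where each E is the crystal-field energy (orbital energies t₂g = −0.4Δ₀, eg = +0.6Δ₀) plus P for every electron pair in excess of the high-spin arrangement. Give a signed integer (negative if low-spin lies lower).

151

Cr is in group 6, so Cr²⁺ is d⁴ (6 − 2 = 4).
In the high-spin limit (t₂g³ eg¹) the orbital term is -0.6Δ₀ = -107 kJ/mol, with no excess pairing.
For low-spin the configuration is t₂g⁴ eg⁰: orbital energy -1.6 × 179 = -286 kJ/mol, and 1 additional pair relative to high-spin adds 330 kJ/mol, giving 44 kJ/mol.
The difference is 44 − (-107) = 151 kJ/mol, so high-spin lies lower.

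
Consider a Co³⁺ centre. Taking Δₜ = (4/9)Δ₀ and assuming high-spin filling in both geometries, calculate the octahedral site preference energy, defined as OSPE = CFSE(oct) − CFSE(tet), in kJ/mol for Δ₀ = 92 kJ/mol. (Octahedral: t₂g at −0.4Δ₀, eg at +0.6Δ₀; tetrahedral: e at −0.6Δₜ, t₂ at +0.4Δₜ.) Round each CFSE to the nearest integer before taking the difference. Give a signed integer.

Co³⁺: group 9, so d-count = 9 − 3 = 6.
In an octahedral site d⁶ (HS) is t₂g⁴ eg², giving CFSE(oct) = -0.4Δ₀ = -37 kJ/mol.
In a tetrahedral site the filling is e³ t₂³: CFSE(tet) = -0.6Δₜ = -0.6 × (4/9)(92) = -25 kJ/mol.
OSPE = -37 − (-25) = -12 kJ/mol.

-12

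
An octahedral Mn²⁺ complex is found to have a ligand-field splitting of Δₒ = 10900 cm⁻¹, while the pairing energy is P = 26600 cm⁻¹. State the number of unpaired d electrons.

5

Mn²⁺: group 7, so d-count = 7 − 2 = 5.
Here Δₒ < P (10900 < 26600), so the high-spin state is favoured.
Filling d⁵ accordingly: t2g^3 e_g^2.
Unpaired electrons: 5.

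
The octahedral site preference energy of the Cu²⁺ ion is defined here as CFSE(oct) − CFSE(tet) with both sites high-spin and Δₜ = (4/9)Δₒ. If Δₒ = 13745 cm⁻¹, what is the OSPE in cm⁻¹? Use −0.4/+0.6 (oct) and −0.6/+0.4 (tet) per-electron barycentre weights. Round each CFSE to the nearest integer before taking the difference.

Cu²⁺: group 11, so d-count = 11 − 2 = 9.
In an octahedral site d⁹ (HS) is t₂g⁶ eg³, giving CFSE(oct) = -0.6Δₒ = -8247 cm⁻¹.
Tetrahedral e⁴ t₂⁵ gives -0.4Δₜ = -0.4 × (4/9) × 13745 = -2444 cm⁻¹.
Subtracting, OSPE = -8247 − (-2444) = -5803 cm⁻¹.

-5803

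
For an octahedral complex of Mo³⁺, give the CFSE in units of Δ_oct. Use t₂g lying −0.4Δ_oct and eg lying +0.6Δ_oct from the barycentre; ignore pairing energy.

-1.2 Δ_oct

Mo sits in group 6; removing 3 electrons leaves Mo³⁺ with 6 − 3 = 3 d electrons.
For octahedral d³ the high- and low-spin configurations coincide.
Configuration: t₂g³ eg⁰.
CFSE = 3(-0.4Δ_oct) + 0(0.6Δ_oct) = -1.2Δ_oct + 0.0Δ_oct = -1.2Δ_oct.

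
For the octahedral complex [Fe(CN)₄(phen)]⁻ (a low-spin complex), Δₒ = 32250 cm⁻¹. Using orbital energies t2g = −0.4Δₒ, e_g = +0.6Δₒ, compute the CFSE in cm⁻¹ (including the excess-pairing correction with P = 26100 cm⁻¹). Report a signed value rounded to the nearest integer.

-12300

Ligand charges: 4×(-1) from CN⁻ and 1×(+0) from phen sum to -4; with overall charge -1, Fe is +3.
Fe³⁺: group 8, so d-count = 8 − 3 = 5.
Configuration: t2g^5 e_g^0.
CFSE(orbital) = 5×(-0.4Δₒ) + 0×(0.6Δₒ) = -2.0Δₒ; with Δₒ = 32250 cm⁻¹ that is -64500 cm⁻¹.
Pairing penalty: 2 pairs vs 0 in the high-spin reference → 2 extra × P = 52200 cm⁻¹.
Overall CFSE = -64500 + 52200 = -12300 cm⁻¹.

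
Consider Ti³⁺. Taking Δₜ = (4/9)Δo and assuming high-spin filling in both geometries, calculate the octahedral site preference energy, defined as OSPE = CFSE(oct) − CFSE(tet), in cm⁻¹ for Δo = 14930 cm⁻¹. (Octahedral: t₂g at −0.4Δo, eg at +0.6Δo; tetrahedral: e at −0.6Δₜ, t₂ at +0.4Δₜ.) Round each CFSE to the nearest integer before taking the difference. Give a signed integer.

Ti³⁺: group 4, so d-count = 4 − 3 = 1.
Octahedral (high-spin): t₂g¹ eg⁰, CFSE = 1(−0.4) + 0(+0.6) = -0.4Δo = -0.4 × 14930 = -5972 cm⁻¹.
Tetrahedral: e¹ t₂⁰, CFSE = 1(−0.6) + 0(+0.4) = -0.6Δₜ = -0.6 × (4/9) × 14930 = -3981 cm⁻¹.
OSPE = -5972 − (-3981) = -1991 cm⁻¹.

-1991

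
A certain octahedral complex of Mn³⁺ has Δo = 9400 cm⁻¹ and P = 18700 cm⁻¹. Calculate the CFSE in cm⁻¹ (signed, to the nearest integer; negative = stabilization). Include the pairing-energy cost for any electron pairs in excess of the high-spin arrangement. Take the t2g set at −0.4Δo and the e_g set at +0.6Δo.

Mn is in group 7, so Mn³⁺ is d⁴ (7 − 3 = 4).
With Δo < P the complex is high-spin.
That gives t2g^3 e_g^1.
Orbital CFSE = -0.6Δo = -0.6 × 9400 = -5640 cm⁻¹.
High-spin has no excess pairs, so no pairing correction applies.

-5640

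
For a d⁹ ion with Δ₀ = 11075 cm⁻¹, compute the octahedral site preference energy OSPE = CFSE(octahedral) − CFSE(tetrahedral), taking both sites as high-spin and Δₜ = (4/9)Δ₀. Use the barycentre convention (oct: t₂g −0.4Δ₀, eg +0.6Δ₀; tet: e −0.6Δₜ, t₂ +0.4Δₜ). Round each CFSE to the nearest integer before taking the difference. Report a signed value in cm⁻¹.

In an octahedral site d⁹ (HS) is t2g^6 e_g^3, giving CFSE(oct) = -0.6Δ₀ = -6645 cm⁻¹.
Tetrahedral: e^4 t2^5, CFSE = 4(−0.6) + 5(+0.4) = -0.4Δₜ = -0.4 × (4/9) × 11075 = -1969 cm⁻¹.
Subtracting, OSPE = -6645 − (-1969) = -4676 cm⁻¹.

-4676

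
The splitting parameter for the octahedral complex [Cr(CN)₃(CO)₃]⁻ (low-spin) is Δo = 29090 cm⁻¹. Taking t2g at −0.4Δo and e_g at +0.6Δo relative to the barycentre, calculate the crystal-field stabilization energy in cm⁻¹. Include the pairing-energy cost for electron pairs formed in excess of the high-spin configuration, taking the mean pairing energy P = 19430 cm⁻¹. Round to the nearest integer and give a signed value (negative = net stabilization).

Ligand charges: 3×(-1) from CN⁻ and 3×(+0) from CO sum to -3; with overall charge -1, Cr is +2.
Cr sits in group 6; removing 2 electrons leaves Cr²⁺ with 6 − 2 = 4 d electrons.
Configuration: t2g^4 e_g^0.
CFSE(orbital) = 4×(-0.4Δo) + 0×(0.6Δo) = -1.6Δo; with Δo = 29090 cm⁻¹ that is -46544 cm⁻¹.
Pairing penalty: 1 pair vs 0 in the high-spin reference → 1 extra × P = 19430 cm⁻¹.
Overall CFSE = -46544 + 19430 = -27114 cm⁻¹.

-27114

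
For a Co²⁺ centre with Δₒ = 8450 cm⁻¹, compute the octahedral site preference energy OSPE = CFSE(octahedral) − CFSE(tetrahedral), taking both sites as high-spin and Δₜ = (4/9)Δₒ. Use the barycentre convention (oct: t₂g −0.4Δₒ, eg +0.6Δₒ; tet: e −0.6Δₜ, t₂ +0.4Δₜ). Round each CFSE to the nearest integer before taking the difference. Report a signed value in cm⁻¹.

-2253

Co²⁺: group 9, so d-count = 9 − 2 = 7.
In an octahedral site d⁷ (HS) is t₂g⁵ eg², giving CFSE(oct) = -0.8Δₒ = -6760 cm⁻¹.
In a tetrahedral site the filling is e⁴ t₂³: CFSE(tet) = -1.2Δₜ = -1.2 × (4/9)(8450) = -4507 cm⁻¹.
OSPE = CFSE(oct) − CFSE(tet) = -6760 − (-4507) = -2253 cm⁻¹.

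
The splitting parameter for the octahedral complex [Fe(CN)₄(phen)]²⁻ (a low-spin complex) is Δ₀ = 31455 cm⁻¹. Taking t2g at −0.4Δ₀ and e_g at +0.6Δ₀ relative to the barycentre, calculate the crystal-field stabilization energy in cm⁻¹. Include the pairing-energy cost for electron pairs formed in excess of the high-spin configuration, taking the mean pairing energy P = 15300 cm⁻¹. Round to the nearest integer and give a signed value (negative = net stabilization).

Ligand charges: 4×(-1) from CN⁻ and 1×(+0) from phen sum to -4; with overall charge -2, Fe is +2.
Fe²⁺: group 8, so d-count = 8 − 2 = 6.
Electron filling gives t2g^6 e_g^0.
The orbital stabilization is -2.4Δ₀ = -2.4 × 31455 = -75492 cm⁻¹.
Pairing penalty: 3 pairs vs 1 in the high-spin reference → 2 extra × P = 30600 cm⁻¹.
Net CFSE = -75492 + 30600 = -44892 cm⁻¹.

-44892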